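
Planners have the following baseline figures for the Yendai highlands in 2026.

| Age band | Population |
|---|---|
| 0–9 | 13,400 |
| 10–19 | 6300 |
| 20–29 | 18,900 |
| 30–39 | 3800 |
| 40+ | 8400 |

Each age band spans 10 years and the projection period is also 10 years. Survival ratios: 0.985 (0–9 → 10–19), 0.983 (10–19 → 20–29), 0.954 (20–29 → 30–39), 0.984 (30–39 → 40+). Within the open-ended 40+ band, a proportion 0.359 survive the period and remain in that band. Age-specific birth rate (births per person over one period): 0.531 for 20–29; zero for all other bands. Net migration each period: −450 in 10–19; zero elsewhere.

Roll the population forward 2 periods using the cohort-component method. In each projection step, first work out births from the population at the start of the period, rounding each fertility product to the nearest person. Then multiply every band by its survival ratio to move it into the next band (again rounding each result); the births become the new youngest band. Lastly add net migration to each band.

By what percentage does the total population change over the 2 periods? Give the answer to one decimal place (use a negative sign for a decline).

Period 1:
Births: 18900 × 0.531 = 10036
10–19: 13400 × 0.985 = 13199
20–29: 6300 × 0.983 = 6193
30–39: 18900 × 0.954 = 18031
40+: 3800 × 0.984 + 8400 × 0.359 = 3739 + 3016 = 6755
Net migration: 10–19 − 450 → 12749
Population now: 0–9=10036, 10–19=12749, 20–29=6193, 30–39=18031, 40+=6755
Period 2:
Births: 6193 × 0.531 = 3288
10–19: 10036 × 0.985 = 9885
20–29: 12749 × 0.983 = 12532
30–39: 6193 × 0.954 = 5908
40+: 18031 × 0.984 + 6755 × 0.359 = 17743 + 2425 = 20168
Net migration: 10–19 − 450 → 9435
Population now: 0–9=3288, 10–19=9435, 20–29=12532, 30–39=5908, 40+=20168
Total: 50800 → 51331; change = 531; percentage change = 1.0%

1.0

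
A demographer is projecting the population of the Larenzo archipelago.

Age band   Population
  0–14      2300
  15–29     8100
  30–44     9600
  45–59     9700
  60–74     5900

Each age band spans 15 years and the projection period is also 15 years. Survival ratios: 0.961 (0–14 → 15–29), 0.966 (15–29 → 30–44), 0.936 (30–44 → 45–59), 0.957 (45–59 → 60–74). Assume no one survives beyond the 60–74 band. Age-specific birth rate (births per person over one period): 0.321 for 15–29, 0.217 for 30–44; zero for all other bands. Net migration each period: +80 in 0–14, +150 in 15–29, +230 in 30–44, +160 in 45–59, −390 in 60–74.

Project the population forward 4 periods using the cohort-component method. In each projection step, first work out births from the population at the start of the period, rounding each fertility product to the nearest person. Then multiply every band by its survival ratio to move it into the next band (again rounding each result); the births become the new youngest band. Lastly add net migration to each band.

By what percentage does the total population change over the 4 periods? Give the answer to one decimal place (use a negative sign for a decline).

-61.8

Numbering the bands 1..5 from youngest to oldest:
After projecting period 1:
Births: 8100 × 0.321 = 2600  |  9600 × 0.217 = 2083 → 4683
Band 2: 2300 × 0.961 = 2210
Band 3: 8100 × 0.966 = 7825
Band 4: 9600 × 0.936 = 8986
Band 5: 9700 × 0.957 = 9283
Net migration: Band 1 + 80 → 4763; Band 2 + 150 → 2360; Band 3 + 230 → 8055; Band 4 + 160 → 9146; Band 5 − 390 → 8893
End of period: [4763, 2360, 8055, 9146, 8893]
After projecting period 2:
Births: 2360 × 0.321 = 758  |  8055 × 0.217 = 1748 → 2506
Band 2: 4763 × 0.961 = 4577
Band 3: 2360 × 0.966 = 2280
Band 4: 8055 × 0.936 = 7539
Band 5: 9146 × 0.957 = 8753
Net migration: Band 1 + 80 → 2586; Band 2 + 150 → 4727; Band 3 + 230 → 2510; Band 4 + 160 → 7699; Band 5 − 390 → 8363
End of period: [2586, 4727, 2510, 7699, 8363]
After projecting period 3:
Births: 4727 × 0.321 = 1517  |  2510 × 0.217 = 545 → 2062
Band 2: 2586 × 0.961 = 2485
Band 3: 4727 × 0.966 = 4566
Band 4: 2510 × 0.936 = 2349
Band 5: 7699 × 0.957 = 7368
Net migration: Band 1 + 80 → 2142; Band 2 + 150 → 2635; Band 3 + 230 → 4796; Band 4 + 160 → 2509; Band 5 − 390 → 6978
End of period: [2142, 2635, 4796, 2509, 6978]
After projecting period 4:
Births: 2635 × 0.321 = 846  |  4796 × 0.217 = 1041 → 1887
Band 2: 2142 × 0.961 = 2058
Band 3: 2635 × 0.966 = 2545
Band 4: 4796 × 0.936 = 4489
Band 5: 2509 × 0.957 = 2401
Net migration: Band 1 + 80 → 1967; Band 2 + 150 → 2208; Band 3 + 230 → 2775; Band 4 + 160 → 4649; Band 5 − 390 → 2011
End of period: [1967, 2208, 2775, 4649, 2011]
Total: 35600 → 13610; change = -21990; percentage change = -61.8%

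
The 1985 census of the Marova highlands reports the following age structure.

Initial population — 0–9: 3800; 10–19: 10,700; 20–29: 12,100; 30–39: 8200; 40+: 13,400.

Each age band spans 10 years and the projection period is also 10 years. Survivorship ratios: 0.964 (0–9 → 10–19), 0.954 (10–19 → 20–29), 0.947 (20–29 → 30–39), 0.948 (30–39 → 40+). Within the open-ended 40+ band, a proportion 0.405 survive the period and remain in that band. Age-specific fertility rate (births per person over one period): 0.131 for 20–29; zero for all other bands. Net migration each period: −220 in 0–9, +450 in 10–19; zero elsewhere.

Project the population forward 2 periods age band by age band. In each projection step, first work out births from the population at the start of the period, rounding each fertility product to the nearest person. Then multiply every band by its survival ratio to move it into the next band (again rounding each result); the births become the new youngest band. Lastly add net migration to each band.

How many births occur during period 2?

1337

After projecting period 1:
Births: 12100 * 0.131 = 1585
10–19: 3800 * 0.964 = 3663
20–29: 10700 * 0.954 = 10208
30–39: 12100 * 0.947 = 11459
40+: 8200 * 0.948 + 13400 * 0.405 = 7774 + 5427 = 13201
Net migration: 0–9 − 220 → 1365; 10–19 + 450 → 4113
→ [1365, 4113, 10208, 11459, 13201]
After projecting period 2:
Births: 10208 * 0.131 = 1337
10–19: 1365 * 0.964 = 1316
20–29: 4113 * 0.954 = 3924
30–39: 10208 * 0.947 = 9667
40+: 11459 * 0.948 + 13201 * 0.405 = 10863 + 5346 = 16209
Net migration: 0–9 − 220 → 1117; 10–19 + 450 → 1766
→ [1117, 1766, 3924, 9667, 16209]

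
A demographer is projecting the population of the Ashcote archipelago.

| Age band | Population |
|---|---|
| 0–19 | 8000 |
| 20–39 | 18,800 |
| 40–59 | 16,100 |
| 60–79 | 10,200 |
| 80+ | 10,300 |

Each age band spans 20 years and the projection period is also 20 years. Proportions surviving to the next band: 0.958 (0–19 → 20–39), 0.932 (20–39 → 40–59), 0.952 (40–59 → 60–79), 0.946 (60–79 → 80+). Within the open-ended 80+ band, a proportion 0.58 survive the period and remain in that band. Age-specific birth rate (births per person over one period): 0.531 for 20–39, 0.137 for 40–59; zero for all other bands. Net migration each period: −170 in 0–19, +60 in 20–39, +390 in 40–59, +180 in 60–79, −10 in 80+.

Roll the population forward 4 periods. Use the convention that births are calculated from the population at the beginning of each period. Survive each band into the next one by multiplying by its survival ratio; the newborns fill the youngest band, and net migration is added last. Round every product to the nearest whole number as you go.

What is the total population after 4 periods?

(Bands numbered youngest = 1 to oldest = 5.)
Period 1:
Births: 18800 × 0.531 = 9983, 16100 × 0.137 = 2206 — total 12189
Band 2: 8000 × 0.958 = 7664
Band 3: 18800 × 0.932 = 17522
Band 4: 16100 × 0.952 = 15327
Band 5: 10200 × 0.946 + 10300 × 0.58 = 9649 + 5974 = 15623
Net migration: Band 1 − 170 → 12019; Band 2 + 60 → 7724; Band 3 + 390 → 17912; Band 4 + 180 → 15507; Band 5 − 10 → 15613
Giving 12019 / 7724 / 17912 / 15507 / 15613.
Period 2:
Births: 7724 × 0.531 = 4101, 17912 × 0.137 = 2454 — total 6555
Band 2: 12019 × 0.958 = 11514
Band 3: 7724 × 0.932 = 7199
Band 4: 17912 × 0.952 = 17052
Band 5: 15507 × 0.946 + 15613 × 0.58 = 14670 + 9056 = 23726
Net migration: Band 1 − 170 → 6385; Band 2 + 60 → 11574; Band 3 + 390 → 7589; Band 4 + 180 → 17232; Band 5 − 10 → 23716
Giving 6385 / 11574 / 7589 / 17232 / 23716.
Period 3:
Births: 11574 × 0.531 = 6146, 7589 × 0.137 = 1040 — total 7186
Band 2: 6385 × 0.958 = 6117
Band 3: 11574 × 0.932 = 10787
Band 4: 7589 × 0.952 = 7225
Band 5: 17232 × 0.946 + 23716 × 0.58 = 16301 + 13755 = 30056
Net migration: Band 1 − 170 → 7016; Band 2 + 60 → 6177; Band 3 + 390 → 11177; Band 4 + 180 → 7405; Band 5 − 10 → 30046
Giving 7016 / 6177 / 11177 / 7405 / 30046.
Period 4:
Births: 6177 × 0.531 = 3280, 11177 × 0.137 = 1531 — total 4811
Band 2: 7016 × 0.958 = 6721
Band 3: 6177 × 0.932 = 5757
Band 4: 11177 × 0.952 = 10641
Band 5: 7405 × 0.946 + 30046 × 0.58 = 7005 + 17427 = 24432
Net migration: Band 1 − 170 → 4641; Band 2 + 60 → 6781; Band 3 + 390 → 6147; Band 4 + 180 → 10821; Band 5 − 10 → 24422
Giving 4641 / 6781 / 6147 / 10821 / 24422.
Total after period 4: 4641 + 6781 + 6147 + 10821 + 24422 = 52812

52812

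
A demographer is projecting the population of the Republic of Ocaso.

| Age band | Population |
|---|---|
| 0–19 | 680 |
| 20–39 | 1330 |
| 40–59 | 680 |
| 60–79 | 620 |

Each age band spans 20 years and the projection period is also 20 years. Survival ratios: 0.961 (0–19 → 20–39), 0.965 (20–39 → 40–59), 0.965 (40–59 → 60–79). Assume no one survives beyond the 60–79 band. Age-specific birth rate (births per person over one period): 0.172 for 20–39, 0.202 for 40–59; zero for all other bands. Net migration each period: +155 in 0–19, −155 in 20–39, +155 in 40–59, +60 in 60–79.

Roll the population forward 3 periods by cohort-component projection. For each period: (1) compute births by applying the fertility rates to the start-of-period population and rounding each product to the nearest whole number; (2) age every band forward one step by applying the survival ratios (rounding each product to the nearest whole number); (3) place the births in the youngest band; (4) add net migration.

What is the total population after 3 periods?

Let group 1 be 0–19 through group 4 = 60–79.
[period 1]
Births: 1330 × 0.172 = 229 ; 680 × 0.202 = 137 — total 366
Group 2: 680 × 0.961 = 653
Group 3: 1330 × 0.965 = 1283
Group 4: 680 × 0.965 = 656
Net migration: Group 1 + 155 → 521; Group 2 − 155 → 498; Group 3 + 155 → 1438; Group 4 + 60 → 716
Population now: 0–19=521, 20–39=498, 40–59=1438, 60–79=716
[period 2]
Births: 498 × 0.172 = 86 ; 1438 × 0.202 = 290 — total 376
Group 2: 521 × 0.961 = 501
Group 3: 498 × 0.965 = 481
Group 4: 1438 × 0.965 = 1388
Net migration: Group 1 + 155 → 531; Group 2 − 155 → 346; Group 3 + 155 → 636; Group 4 + 60 → 1448
Population now: 0–19=531, 20–39=346, 40–59=636, 60–79=1448
[period 3]
Births: 346 × 0.172 = 60 ; 636 × 0.202 = 128 — total 188
Group 2: 531 × 0.961 = 510
Group 3: 346 × 0.965 = 334
Group 4: 636 × 0.965 = 614
Net migration: Group 1 + 155 → 343; Group 2 − 155 → 355; Group 3 + 155 → 489; Group 4 + 60 → 674
Population now: 0–19=343, 20–39=355, 40–59=489, 60–79=674
Total after period 3: 343 + 355 + 489 + 674 = 1861

1861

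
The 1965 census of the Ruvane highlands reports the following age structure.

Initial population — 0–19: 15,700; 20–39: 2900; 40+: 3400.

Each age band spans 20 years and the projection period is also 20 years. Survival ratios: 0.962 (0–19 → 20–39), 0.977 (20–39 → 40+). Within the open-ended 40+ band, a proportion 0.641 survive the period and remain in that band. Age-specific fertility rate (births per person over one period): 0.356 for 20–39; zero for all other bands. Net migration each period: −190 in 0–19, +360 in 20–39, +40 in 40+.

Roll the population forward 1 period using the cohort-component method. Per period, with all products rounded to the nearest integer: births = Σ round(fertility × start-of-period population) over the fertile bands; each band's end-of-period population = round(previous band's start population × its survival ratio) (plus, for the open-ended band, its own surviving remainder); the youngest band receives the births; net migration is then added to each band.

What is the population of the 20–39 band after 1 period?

[period 1]
Births: 2900 × 0.356 = 1032
20–39: 15700 × 0.962 = 15103
40+: 2900 × 0.977 + 3400 × 0.641 = 2833 + 2179 = 5012
Net migration: 0–19 − 190 → 842; 20–39 + 360 → 15463; 40+ + 40 → 5052
Population now: 0–19=842, 20–39=15463, 40+=5052

15463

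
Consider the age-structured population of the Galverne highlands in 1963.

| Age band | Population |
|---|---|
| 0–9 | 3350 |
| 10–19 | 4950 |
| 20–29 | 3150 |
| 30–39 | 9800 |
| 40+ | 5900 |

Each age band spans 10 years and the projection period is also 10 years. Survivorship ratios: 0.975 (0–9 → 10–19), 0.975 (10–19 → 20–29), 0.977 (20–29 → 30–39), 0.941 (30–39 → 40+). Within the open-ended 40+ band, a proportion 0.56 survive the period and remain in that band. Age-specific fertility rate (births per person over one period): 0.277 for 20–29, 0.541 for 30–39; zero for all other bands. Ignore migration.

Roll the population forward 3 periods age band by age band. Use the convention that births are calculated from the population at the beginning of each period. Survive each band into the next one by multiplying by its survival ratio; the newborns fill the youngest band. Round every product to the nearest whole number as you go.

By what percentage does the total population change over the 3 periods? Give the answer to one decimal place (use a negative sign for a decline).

-6.7

Period 1:
Births: 3150 × 0.277 = 873  |  9800 × 0.541 = 5302 → total 6175
10–19: 3350 × 0.975 = 3266
20–29: 4950 × 0.975 = 4826
30–39: 3150 × 0.977 = 3078
40+: 9800 × 0.941 + 5900 × 0.56 = 9222 + 3304 = 12526
End of period: [6175, 3266, 4826, 3078, 12526]
Period 2:
Births: 4826 × 0.277 = 1337  |  3078 × 0.541 = 1665 → total 3002
10–19: 6175 × 0.975 = 6021
20–29: 3266 × 0.975 = 3184
30–39: 4826 × 0.977 = 4715
40+: 3078 × 0.941 + 12526 × 0.56 = 2896 + 7015 = 9911
End of period: [3002, 6021, 3184, 4715, 9911]
Period 3:
Births: 3184 × 0.277 = 882  |  4715 × 0.541 = 2551 → total 3433
10–19: 3002 × 0.975 = 2927
20–29: 6021 × 0.975 = 5870
30–39: 3184 × 0.977 = 3111
40+: 4715 × 0.941 + 9911 × 0.56 = 4437 + 5550 = 9987
End of period: [3433, 2927, 5870, 3111, 9987]
Total: 27150 → 25328; change = -1822; percentage change = -6.7%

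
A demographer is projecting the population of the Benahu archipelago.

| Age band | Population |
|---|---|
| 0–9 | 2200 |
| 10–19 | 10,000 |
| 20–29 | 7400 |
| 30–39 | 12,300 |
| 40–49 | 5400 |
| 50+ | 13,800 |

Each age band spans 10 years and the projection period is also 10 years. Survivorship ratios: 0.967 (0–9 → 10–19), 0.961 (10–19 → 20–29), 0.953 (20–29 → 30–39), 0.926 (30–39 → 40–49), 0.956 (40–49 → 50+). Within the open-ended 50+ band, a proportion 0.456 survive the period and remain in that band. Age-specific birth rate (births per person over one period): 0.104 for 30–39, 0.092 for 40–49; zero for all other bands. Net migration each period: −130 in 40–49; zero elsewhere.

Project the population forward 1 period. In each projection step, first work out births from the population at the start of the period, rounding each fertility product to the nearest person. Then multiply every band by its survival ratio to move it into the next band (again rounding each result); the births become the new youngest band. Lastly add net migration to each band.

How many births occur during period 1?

1776

After projecting period 1:
Births: 12300 × 0.104 = 1279, 5400 × 0.092 = 497 ⇒ total 1776
10–19: 2200 × 0.967 = 2127
20–29: 10000 × 0.961 = 9610
30–39: 7400 × 0.953 = 7052
40–49: 12300 × 0.926 = 11390
50+: 5400 × 0.956 + 13800 × 0.456 = 5162 + 6293 = 11455
Net migration: 40–49 − 130 → 11260
Population now: 0–9=1776, 10–19=2127, 20–29=9610, 30–39=7052, 40–49=11260, 50+=11455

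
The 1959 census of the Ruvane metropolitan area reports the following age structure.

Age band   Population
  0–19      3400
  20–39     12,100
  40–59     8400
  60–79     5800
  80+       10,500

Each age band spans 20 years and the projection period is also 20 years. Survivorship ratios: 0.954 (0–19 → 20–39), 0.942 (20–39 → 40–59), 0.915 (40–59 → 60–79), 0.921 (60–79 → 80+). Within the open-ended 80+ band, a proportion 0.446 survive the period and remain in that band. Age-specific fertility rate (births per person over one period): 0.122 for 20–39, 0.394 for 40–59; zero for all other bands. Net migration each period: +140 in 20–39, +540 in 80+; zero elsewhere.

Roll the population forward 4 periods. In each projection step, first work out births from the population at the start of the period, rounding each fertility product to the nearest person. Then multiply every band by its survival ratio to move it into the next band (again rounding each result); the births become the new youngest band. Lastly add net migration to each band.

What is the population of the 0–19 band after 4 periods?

After projecting period 1:
Births: 12100 × 0.122 = 1476  |  8400 × 0.394 = 3310 ⇒ total 4786
20–39: 3400 × 0.954 = 3244
40–59: 12100 × 0.942 = 11398
60–79: 8400 × 0.915 = 7686
80+: 5800 × 0.921 + 10500 × 0.446 = 5342 + 4683 = 10025
Net migration: 20–39 + 140 → 3384; 80+ + 540 → 10565
→ [4786, 3384, 11398, 7686, 10565]
After projecting period 2:
Births: 3384 × 0.122 = 413  |  11398 × 0.394 = 4491 ⇒ total 4904
20–39: 4786 × 0.954 = 4566
40–59: 3384 × 0.942 = 3188
60–79: 11398 × 0.915 = 10429
80+: 7686 × 0.921 + 10565 × 0.446 = 7079 + 4712 = 11791
Net migration: 20–39 + 140 → 4706; 80+ + 540 → 12331
→ [4904, 4706, 3188, 10429, 12331]
After projecting period 3:
Births: 4706 × 0.122 = 574  |  3188 × 0.394 = 1256 ⇒ total 1830
20–39: 4904 × 0.954 = 4678
40–59: 4706 × 0.942 = 4433
60–79: 3188 × 0.915 = 2917
80+: 10429 × 0.921 + 12331 × 0.446 = 9605 + 5500 = 15105
Net migration: 20–39 + 140 → 4818; 80+ + 540 → 15645
→ [1830, 4818, 4433, 2917, 15645]
After projecting period 4:
Births: 4818 × 0.122 = 588  |  4433 × 0.394 = 1747 ⇒ total 2335
20–39: 1830 × 0.954 = 1746
40–59: 4818 × 0.942 = 4539
60–79: 4433 × 0.915 = 4056
80+: 2917 × 0.921 + 15645 × 0.446 = 2687 + 6978 = 9665
Net migration: 20–39 + 140 → 1886; 80+ + 540 → 10205
→ [2335, 1886, 4539, 4056, 10205]

2335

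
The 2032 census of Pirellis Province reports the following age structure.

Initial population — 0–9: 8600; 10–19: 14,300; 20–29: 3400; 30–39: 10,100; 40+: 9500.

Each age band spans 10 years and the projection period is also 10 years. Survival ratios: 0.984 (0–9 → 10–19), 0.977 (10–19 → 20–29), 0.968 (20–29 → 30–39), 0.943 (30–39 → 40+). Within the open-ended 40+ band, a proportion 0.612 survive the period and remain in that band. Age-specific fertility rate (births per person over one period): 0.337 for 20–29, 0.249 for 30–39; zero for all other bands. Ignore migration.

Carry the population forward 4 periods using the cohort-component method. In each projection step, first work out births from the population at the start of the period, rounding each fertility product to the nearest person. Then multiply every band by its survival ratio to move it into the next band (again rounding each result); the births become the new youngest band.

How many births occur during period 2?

After projecting period 1:
Births: 3400 × 0.337 = 1146 ; 10100 × 0.249 = 2515 → 3661
10–19: 8600 × 0.984 = 8462
20–29: 14300 × 0.977 = 13971
30–39: 3400 × 0.968 = 3291
40+: 10100 × 0.943 + 9500 × 0.612 = 9524 + 5814 = 15338
End of period: [3661, 8462, 13971, 3291, 15338]
After projecting period 2:
Births: 13971 × 0.337 = 4708 ; 3291 × 0.249 = 819 → 5527
10–19: 3661 × 0.984 = 3602
20–29: 8462 × 0.977 = 8267
30–39: 13971 × 0.968 = 13524
40+: 3291 × 0.943 + 15338 × 0.612 = 3103 + 9387 = 12490
End of period: [5527, 3602, 8267, 13524, 12490]

5527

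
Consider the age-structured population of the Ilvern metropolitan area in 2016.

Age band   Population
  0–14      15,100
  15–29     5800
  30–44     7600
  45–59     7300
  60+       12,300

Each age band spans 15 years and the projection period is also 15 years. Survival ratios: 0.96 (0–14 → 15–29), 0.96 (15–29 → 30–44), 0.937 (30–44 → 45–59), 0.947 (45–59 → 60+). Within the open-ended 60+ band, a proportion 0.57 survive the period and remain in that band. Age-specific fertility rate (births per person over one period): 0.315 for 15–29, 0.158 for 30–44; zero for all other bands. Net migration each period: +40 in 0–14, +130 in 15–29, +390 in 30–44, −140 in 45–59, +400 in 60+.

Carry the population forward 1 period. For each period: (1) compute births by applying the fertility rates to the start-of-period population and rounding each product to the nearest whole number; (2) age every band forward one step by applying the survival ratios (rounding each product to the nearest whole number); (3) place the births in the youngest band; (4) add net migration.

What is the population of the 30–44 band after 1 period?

[period 1]
Births: 5800 × 0.315 = 1827  |  7600 × 0.158 = 1201 — total 3028
15–29: 15100 × 0.96 = 14496
30–44: 5800 × 0.96 = 5568
45–59: 7600 × 0.937 = 7121
60+: 7300 × 0.947 + 12300 × 0.57 = 6913 + 7011 = 13924
Net migration: 0–14 + 40 → 3068; 15–29 + 130 → 14626; 30–44 + 390 → 5958; 45–59 − 140 → 6981; 60+ + 400 → 14324
Population now: 0–14=3068, 15–29=14626, 30–44=5958, 45–59=6981, 60+=14324

5958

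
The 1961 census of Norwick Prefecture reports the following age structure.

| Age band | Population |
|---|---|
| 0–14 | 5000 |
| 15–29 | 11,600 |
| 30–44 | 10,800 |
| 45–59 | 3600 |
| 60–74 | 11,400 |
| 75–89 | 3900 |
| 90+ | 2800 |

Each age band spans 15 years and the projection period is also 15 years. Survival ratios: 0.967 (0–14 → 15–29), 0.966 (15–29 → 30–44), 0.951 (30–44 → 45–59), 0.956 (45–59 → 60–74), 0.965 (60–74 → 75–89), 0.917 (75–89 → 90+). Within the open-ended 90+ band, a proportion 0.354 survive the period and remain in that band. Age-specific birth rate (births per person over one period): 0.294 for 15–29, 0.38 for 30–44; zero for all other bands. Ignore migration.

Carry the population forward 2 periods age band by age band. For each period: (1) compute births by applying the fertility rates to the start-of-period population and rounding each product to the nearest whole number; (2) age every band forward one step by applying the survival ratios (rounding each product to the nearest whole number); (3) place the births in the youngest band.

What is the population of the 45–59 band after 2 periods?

After projecting period 1:
Births: 11600 × 0.294 = 3410, 10800 × 0.38 = 4104 — total 7514
15–29: 5000 × 0.967 = 4835
30–44: 11600 × 0.966 = 11206
45–59: 10800 × 0.951 = 10271
60–74: 3600 × 0.956 = 3442
75–89: 11400 × 0.965 = 11001
90+: 3900 × 0.917 + 2800 × 0.354 = 3576 + 991 = 4567
Giving 7514 / 4835 / 11206 / 10271 / 3442 / 11001 / 4567.
After projecting period 2:
Births: 4835 × 0.294 = 1421, 11206 × 0.38 = 4258 — total 5679
15–29: 7514 × 0.967 = 7266
30–44: 4835 × 0.966 = 4671
45–59: 11206 × 0.951 = 10657
60–74: 10271 × 0.956 = 9819
75–89: 3442 × 0.965 = 3322
90+: 11001 × 0.917 + 4567 × 0.354 = 10088 + 1617 = 11705
Giving 5679 / 7266 / 4671 / 10657 / 9819 / 3322 / 11705.

10657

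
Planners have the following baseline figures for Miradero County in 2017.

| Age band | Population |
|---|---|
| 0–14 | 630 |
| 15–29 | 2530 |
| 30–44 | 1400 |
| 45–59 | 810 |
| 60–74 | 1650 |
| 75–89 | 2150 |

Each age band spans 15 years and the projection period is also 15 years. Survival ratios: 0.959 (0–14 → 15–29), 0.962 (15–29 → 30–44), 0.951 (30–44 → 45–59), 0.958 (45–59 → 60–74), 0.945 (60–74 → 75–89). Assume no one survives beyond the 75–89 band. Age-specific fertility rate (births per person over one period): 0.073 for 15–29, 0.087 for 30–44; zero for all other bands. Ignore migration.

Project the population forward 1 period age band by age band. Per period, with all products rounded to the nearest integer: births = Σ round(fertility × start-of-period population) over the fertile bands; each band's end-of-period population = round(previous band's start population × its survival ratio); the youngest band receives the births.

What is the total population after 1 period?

7011

After projecting period 1:
Births: 2530 × 0.073 = 185, 1400 × 0.087 = 122 ⇒ total 307
15–29: 630 × 0.959 = 604
30–44: 2530 × 0.962 = 2434
45–59: 1400 × 0.951 = 1331
60–74: 810 × 0.958 = 776
75–89: 1650 × 0.945 = 1559
→ [307, 604, 2434, 1331, 776, 1559]
Total after period 1: 307 + 604 + 2434 + 1331 + 776 + 1559 = 7011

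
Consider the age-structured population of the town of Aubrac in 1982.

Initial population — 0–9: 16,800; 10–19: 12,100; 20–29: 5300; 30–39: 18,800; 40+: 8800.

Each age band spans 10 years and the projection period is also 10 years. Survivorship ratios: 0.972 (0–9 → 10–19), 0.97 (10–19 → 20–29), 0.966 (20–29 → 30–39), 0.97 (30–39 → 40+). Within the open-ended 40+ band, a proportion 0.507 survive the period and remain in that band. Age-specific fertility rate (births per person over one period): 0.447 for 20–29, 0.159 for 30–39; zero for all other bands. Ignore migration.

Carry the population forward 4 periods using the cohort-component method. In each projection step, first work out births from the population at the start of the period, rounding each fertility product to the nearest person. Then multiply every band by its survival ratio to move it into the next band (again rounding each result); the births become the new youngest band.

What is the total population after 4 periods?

48570

Let group 1 be 0–9 through group 5 = 40+.
After projecting period 1:
Births: 5300 × 0.447 = 2369  |  18800 × 0.159 = 2989 ⇒ total 5358
Group 2: 16800 × 0.972 = 16330
Group 3: 12100 × 0.97 = 11737
Group 4: 5300 × 0.966 = 5120
Group 5: 18800 × 0.97 + 8800 × 0.507 = 18236 + 4462 = 22698
Population now: 0–9=5358, 10–19=16330, 20–29=11737, 30–39=5120, 40+=22698
After projecting period 2:
Births: 11737 × 0.447 = 5246  |  5120 × 0.159 = 814 ⇒ total 6060
Group 2: 5358 × 0.972 = 5208
Group 3: 16330 × 0.97 = 15840
Group 4: 11737 × 0.966 = 11338
Group 5: 5120 × 0.97 + 22698 × 0.507 = 4966 + 11508 = 16474
Population now: 0–9=6060, 10–19=5208, 20–29=15840, 30–39=11338, 40+=16474
After projecting period 3:
Births: 15840 × 0.447 = 7080  |  11338 × 0.159 = 1803 ⇒ total 8883
Group 2: 6060 × 0.972 = 5890
Group 3: 5208 × 0.97 = 5052
Group 4: 15840 × 0.966 = 15301
Group 5: 11338 × 0.97 + 16474 × 0.507 = 10998 + 8352 = 19350
Population now: 0–9=8883, 10–19=5890, 20–29=5052, 30–39=15301, 40+=19350
After projecting period 4:
Births: 5052 × 0.447 = 2258  |  15301 × 0.159 = 2433 ⇒ total 4691
Group 2: 8883 × 0.972 = 8634
Group 3: 5890 × 0.97 = 5713
Group 4: 5052 × 0.966 = 4880
Group 5: 15301 × 0.97 + 19350 × 0.507 = 14842 + 9810 = 24652
Population now: 0–9=4691, 10–19=8634, 20–29=5713, 30–39=4880, 40+=24652
Total after period 4: 4691 + 8634 + 5713 + 4880 + 24652 = 48570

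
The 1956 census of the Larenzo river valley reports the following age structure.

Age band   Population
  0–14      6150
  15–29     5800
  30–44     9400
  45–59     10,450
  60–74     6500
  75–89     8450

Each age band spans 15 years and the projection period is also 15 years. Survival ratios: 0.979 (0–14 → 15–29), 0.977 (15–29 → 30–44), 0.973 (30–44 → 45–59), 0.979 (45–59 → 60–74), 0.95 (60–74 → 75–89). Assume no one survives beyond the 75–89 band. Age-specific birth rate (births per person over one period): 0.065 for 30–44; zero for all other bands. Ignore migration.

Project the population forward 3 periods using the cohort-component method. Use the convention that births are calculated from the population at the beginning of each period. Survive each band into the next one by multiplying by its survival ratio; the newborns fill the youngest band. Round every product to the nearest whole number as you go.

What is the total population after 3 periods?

— Period 1 —
Births: 9400 × 0.065 = 611
15–29: 6150 × 0.979 = 6021
30–44: 5800 × 0.977 = 5667
45–59: 9400 × 0.973 = 9146
60–74: 10450 × 0.979 = 10231
75–89: 6500 × 0.95 = 6175
→ [611, 6021, 5667, 9146, 10231, 6175]
— Period 2 —
Births: 5667 × 0.065 = 368
15–29: 611 × 0.979 = 598
30–44: 6021 × 0.977 = 5883
45–59: 5667 × 0.973 = 5514
60–74: 9146 × 0.979 = 8954
75–89: 10231 × 0.95 = 9719
→ [368, 598, 5883, 5514, 8954, 9719]
— Period 3 —
Births: 5883 × 0.065 = 382
15–29: 368 × 0.979 = 360
30–44: 598 × 0.977 = 584
45–59: 5883 × 0.973 = 5724
60–74: 5514 × 0.979 = 5398
75–89: 8954 × 0.95 = 8506
→ [382, 360, 584, 5724, 5398, 8506]
Total after period 3: 382 + 360 + 584 + 5724 + 5398 + 8506 = 20954

20954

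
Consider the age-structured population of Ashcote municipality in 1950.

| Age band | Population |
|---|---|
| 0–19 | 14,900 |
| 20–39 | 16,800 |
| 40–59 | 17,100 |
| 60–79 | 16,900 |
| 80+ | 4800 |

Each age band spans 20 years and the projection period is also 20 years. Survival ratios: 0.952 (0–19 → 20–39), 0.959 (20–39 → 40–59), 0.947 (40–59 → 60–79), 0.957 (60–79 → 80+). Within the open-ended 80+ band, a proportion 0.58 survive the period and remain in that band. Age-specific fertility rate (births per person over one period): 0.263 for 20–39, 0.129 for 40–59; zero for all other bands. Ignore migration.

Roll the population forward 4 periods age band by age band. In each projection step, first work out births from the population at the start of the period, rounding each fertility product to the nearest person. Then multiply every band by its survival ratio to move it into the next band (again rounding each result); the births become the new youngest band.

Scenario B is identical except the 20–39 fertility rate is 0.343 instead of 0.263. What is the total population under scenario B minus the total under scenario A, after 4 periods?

4068

Period 1:
Births: 16800 * 0.263 = 4418, 17100 * 0.129 = 2206 → 6624
20–39: 14900 * 0.952 = 14185
40–59: 16800 * 0.959 = 16111
60–79: 17100 * 0.947 = 16194
80+: 16900 * 0.957 + 4800 * 0.58 = 16173 + 2784 = 18957
Population now: 0–19=6624, 20–39=14185, 40–59=16111, 60–79=16194, 80+=18957
Period 2:
Births: 14185 * 0.263 = 3731, 16111 * 0.129 = 2078 → 5809
20–39: 6624 * 0.952 = 6306
40–59: 14185 * 0.959 = 13603
60–79: 16111 * 0.947 = 15257
80+: 16194 * 0.957 + 18957 * 0.58 = 15498 + 10995 = 26493
Population now: 0–19=5809, 20–39=6306, 40–59=13603, 60–79=15257, 80+=26493
Period 3:
Births: 6306 * 0.263 = 1658, 13603 * 0.129 = 1755 → 3413
20–39: 5809 * 0.952 = 5530
40–59: 6306 * 0.959 = 6047
60–79: 13603 * 0.947 = 12882
80+: 15257 * 0.957 + 26493 * 0.58 = 14601 + 15366 = 29967
Population now: 0–19=3413, 20–39=5530, 40–59=6047, 60–79=12882, 80+=29967
Period 4:
Births: 5530 * 0.263 = 1454, 6047 * 0.129 = 780 → 2234
20–39: 3413 * 0.952 = 3249
40–59: 5530 * 0.959 = 5303
60–79: 6047 * 0.947 = 5727
80+: 12882 * 0.957 + 29967 * 0.58 = 12328 + 17381 = 29709
Population now: 0–19=2234, 20–39=3249, 40–59=5303, 60–79=5727, 80+=29709
Scenario A total after 4 periods: 46222
Scenario B projection —
Period 1:
Births: 16800 * 0.343 = 5762, 17100 * 0.129 = 2206 → 7968
20–39: 14900 * 0.952 = 14185
40–59: 16800 * 0.959 = 16111
60–79: 17100 * 0.947 = 16194
80+: 16900 * 0.957 + 4800 * 0.58 = 16173 + 2784 = 18957
Population now: 0–19=7968, 20–39=14185, 40–59=16111, 60–79=16194, 80+=18957
Period 2:
Births: 14185 * 0.343 = 4865, 16111 * 0.129 = 2078 → 6943
20–39: 7968 * 0.952 = 7586
40–59: 14185 * 0.959 = 13603
60–79: 16111 * 0.947 = 15257
80+: 16194 * 0.957 + 18957 * 0.58 = 15498 + 10995 = 26493
Population now: 0–19=6943, 20–39=7586, 40–59=13603, 60–79=15257, 80+=26493
Period 3:
Births: 7586 * 0.343 = 2602, 13603 * 0.129 = 1755 → 4357
20–39: 6943 * 0.952 = 6610
40–59: 7586 * 0.959 = 7275
60–79: 13603 * 0.947 = 12882
80+: 15257 * 0.957 + 26493 * 0.58 = 14601 + 15366 = 29967
Population now: 0–19=4357, 20–39=6610, 40–59=7275, 60–79=12882, 80+=29967
Period 4:
Births: 6610 * 0.343 = 2267, 7275 * 0.129 = 938 → 3205
20–39: 4357 * 0.952 = 4148
40–59: 6610 * 0.959 = 6339
60–79: 7275 * 0.947 = 6889
80+: 12882 * 0.957 + 29967 * 0.58 = 12328 + 17381 = 29709
Population now: 0–19=3205, 20–39=4148, 40–59=6339, 60–79=6889, 80+=29709
Scenario B total after 4 periods: 50290
Difference B − A = 50290 − 46222 = 4068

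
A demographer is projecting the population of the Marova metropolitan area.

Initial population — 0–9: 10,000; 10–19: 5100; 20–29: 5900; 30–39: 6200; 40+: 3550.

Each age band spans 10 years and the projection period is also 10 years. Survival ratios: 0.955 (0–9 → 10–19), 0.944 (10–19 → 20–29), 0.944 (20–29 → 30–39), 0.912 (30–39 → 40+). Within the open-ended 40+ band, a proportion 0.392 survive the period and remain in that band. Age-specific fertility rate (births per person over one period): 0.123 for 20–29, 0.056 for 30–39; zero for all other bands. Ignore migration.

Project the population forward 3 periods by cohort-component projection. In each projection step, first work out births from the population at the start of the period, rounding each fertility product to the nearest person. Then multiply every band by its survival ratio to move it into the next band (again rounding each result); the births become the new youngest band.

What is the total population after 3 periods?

18922

(Bands numbered youngest = 1 to oldest = 5.)
— Period 1 —
Births: 5900 × 0.123 = 726 ; 6200 × 0.056 = 347 → total 1073
Band 2: 10000 × 0.955 = 9550
Band 3: 5100 × 0.944 = 4814
Band 4: 5900 × 0.944 = 5570
Band 5: 6200 × 0.912 + 3550 × 0.392 = 5654 + 1392 = 7046
→ [1073, 9550, 4814, 5570, 7046]
— Period 2 —
Births: 4814 × 0.123 = 592 ; 5570 × 0.056 = 312 → total 904
Band 2: 1073 × 0.955 = 1025
Band 3: 9550 × 0.944 = 9015
Band 4: 4814 × 0.944 = 4544
Band 5: 5570 × 0.912 + 7046 × 0.392 = 5080 + 2762 = 7842
→ [904, 1025, 9015, 4544, 7842]
— Period 3 —
Births: 9015 × 0.123 = 1109 ; 4544 × 0.056 = 254 → total 1363
Band 2: 904 × 0.955 = 863
Band 3: 1025 × 0.944 = 968
Band 4: 9015 × 0.944 = 8510
Band 5: 4544 × 0.912 + 7842 × 0.392 = 4144 + 3074 = 7218
→ [1363, 863, 968, 8510, 7218]
Total after period 3: 1363 + 863 + 968 + 8510 + 7218 = 18922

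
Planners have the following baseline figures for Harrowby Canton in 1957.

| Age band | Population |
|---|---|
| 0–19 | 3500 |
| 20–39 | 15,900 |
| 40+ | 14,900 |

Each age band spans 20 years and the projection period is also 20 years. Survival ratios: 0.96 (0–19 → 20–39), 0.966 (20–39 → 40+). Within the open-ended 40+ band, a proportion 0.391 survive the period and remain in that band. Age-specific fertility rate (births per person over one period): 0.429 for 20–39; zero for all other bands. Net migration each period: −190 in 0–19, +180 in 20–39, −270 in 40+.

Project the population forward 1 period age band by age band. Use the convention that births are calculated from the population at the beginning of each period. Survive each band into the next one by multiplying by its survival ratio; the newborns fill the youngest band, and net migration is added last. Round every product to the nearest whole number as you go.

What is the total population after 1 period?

31086

Call the bands 1 to 3, youngest first.
[period 1]
Births: 15900 * 0.429 = 6821
Band 2: 3500 * 0.96 = 3360
Band 3: 15900 * 0.966 + 14900 * 0.391 = 15359 + 5826 = 21185
Net migration: Band 1 − 190 → 6631; Band 2 + 180 → 3540; Band 3 − 270 → 20915
Giving 6631 / 3540 / 20915.
Total after period 1: 6631 + 3540 + 20915 = 31086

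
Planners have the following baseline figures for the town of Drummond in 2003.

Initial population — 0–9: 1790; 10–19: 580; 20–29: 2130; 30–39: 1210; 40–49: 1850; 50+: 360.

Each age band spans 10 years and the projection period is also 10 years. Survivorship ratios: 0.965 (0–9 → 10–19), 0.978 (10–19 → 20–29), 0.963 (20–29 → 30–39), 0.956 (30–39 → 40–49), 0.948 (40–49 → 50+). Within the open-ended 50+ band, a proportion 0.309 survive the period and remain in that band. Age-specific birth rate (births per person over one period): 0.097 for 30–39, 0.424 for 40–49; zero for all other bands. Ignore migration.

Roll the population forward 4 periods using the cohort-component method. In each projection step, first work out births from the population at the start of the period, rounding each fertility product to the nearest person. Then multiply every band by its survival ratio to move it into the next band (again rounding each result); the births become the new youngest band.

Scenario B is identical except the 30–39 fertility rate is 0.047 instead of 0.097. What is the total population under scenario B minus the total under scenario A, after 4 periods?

-259

Let group 1 be 0–9 through group 6 = 50+.
[period 1]
Births: 1210 × 0.097 = 117  |  1850 × 0.424 = 784 → total 901
Group 2: 1790 × 0.965 = 1727
Group 3: 580 × 0.978 = 567
Group 4: 2130 × 0.963 = 2051
Group 5: 1210 × 0.956 = 1157
Group 6: 1850 × 0.948 + 360 × 0.309 = 1754 + 111 = 1865
End of period: [901, 1727, 567, 2051, 1157, 1865]
[period 2]
Births: 2051 × 0.097 = 199  |  1157 × 0.424 = 491 → total 690
Group 2: 901 × 0.965 = 869
Group 3: 1727 × 0.978 = 1689
Group 4: 567 × 0.963 = 546
Group 5: 2051 × 0.956 = 1961
Group 6: 1157 × 0.948 + 1865 × 0.309 = 1097 + 576 = 1673
End of period: [690, 869, 1689, 546, 1961, 1673]
[period 3]
Births: 546 × 0.097 = 53  |  1961 × 0.424 = 831 → total 884
Group 2: 690 × 0.965 = 666
Group 3: 869 × 0.978 = 850
Group 4: 1689 × 0.963 = 1627
Group 5: 546 × 0.956 = 522
Group 6: 1961 × 0.948 + 1673 × 0.309 = 1859 + 517 = 2376
End of period: [884, 666, 850, 1627, 522, 2376]
[period 4]
Births: 1627 × 0.097 = 158  |  522 × 0.424 = 221 → total 379
Group 2: 884 × 0.965 = 853
Group 3: 666 × 0.978 = 651
Group 4: 850 × 0.963 = 819
Group 5: 1627 × 0.956 = 1555
Group 6: 522 × 0.948 + 2376 × 0.309 = 495 + 734 = 1229
End of period: [379, 853, 651, 819, 1555, 1229]
Scenario A total after 4 periods: 5486
Scenario B projection —
[period 1]
Births: 1210 × 0.047 = 57  |  1850 × 0.424 = 784 → total 841
Group 2: 1790 × 0.965 = 1727
Group 3: 580 × 0.978 = 567
Group 4: 2130 × 0.963 = 2051
Group 5: 1210 × 0.956 = 1157
Group 6: 1850 × 0.948 + 360 × 0.309 = 1754 + 111 = 1865
End of period: [841, 1727, 567, 2051, 1157, 1865]
[period 2]
Births: 2051 × 0.047 = 96  |  1157 × 0.424 = 491 → total 587
Group 2: 841 × 0.965 = 812
Group 3: 1727 × 0.978 = 1689
Group 4: 567 × 0.963 = 546
Group 5: 2051 × 0.956 = 1961
Group 6: 1157 × 0.948 + 1865 × 0.309 = 1097 + 576 = 1673
End of period: [587, 812, 1689, 546, 1961, 1673]
[period 3]
Births: 546 × 0.047 = 26  |  1961 × 0.424 = 831 → total 857
Group 2: 587 × 0.965 = 566
Group 3: 812 × 0.978 = 794
Group 4: 1689 × 0.963 = 1627
Group 5: 546 × 0.956 = 522
Group 6: 1961 × 0.948 + 1673 × 0.309 = 1859 + 517 = 2376
End of period: [857, 566, 794, 1627, 522, 2376]
[period 4]
Births: 1627 × 0.047 = 76  |  522 × 0.424 = 221 → total 297
Group 2: 857 × 0.965 = 827
Group 3: 566 × 0.978 = 554
Group 4: 794 × 0.963 = 765
Group 5: 1627 × 0.956 = 1555
Group 6: 522 × 0.948 + 2376 × 0.309 = 495 + 734 = 1229
End of period: [297, 827, 554, 765, 1555, 1229]
Scenario B total after 4 periods: 5227
Difference B − A = 5227 − 5486 = -259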